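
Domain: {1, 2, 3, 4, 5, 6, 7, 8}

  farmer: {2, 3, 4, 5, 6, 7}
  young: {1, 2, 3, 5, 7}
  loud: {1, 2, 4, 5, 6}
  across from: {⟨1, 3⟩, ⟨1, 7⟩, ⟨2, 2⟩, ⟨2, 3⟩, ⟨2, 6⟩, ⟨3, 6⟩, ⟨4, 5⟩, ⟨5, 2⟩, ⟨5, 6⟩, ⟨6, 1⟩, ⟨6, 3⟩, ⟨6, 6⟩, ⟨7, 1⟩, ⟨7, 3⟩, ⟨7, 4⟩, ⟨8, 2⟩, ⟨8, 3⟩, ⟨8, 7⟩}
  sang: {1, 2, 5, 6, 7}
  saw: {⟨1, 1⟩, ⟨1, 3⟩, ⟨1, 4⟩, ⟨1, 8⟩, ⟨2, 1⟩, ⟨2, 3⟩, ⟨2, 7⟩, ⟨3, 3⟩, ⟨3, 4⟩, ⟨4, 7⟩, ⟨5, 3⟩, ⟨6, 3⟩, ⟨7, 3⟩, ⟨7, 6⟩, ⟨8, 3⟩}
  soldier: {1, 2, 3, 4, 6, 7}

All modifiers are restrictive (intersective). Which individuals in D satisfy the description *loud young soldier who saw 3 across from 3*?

⟦who saw 3⟧ = {x : ⟨x, 3⟩ ∈ ⟦saw⟧} = {1, 2, 3, 5, 6, 7, 8}
⟦across from 3⟧ = {x : ⟨x, 3⟩ ∈ ⟦across from⟧} = {1, 2, 6, 7, 8}
⟦soldier⟧ = {1, 2, 3, 4, 6, 7}
… ∩ ⟦who saw 3⟧ = {1, 2, 3, 4, 6, 7} ∩ {1, 2, 3, 5, 6, 7, 8} = {1, 2, 3, 6, 7}
… ∩ ⟦across from 3⟧ = {1, 2, 3, 6, 7} ∩ {1, 2, 6, 7, 8} = {1, 2, 6, 7}
… ∩ ⟦loud⟧ = {1, 2, 6, 7} ∩ {1, 2, 4, 5, 6} = {1, 2, 6}
… ∩ ⟦young⟧ = {1, 2, 6} ∩ {1, 2, 3, 5, 7} = {1, 2}
So ⟦loud young soldier who saw 3 across from 3⟧ = {1, 2}.

{1, 2}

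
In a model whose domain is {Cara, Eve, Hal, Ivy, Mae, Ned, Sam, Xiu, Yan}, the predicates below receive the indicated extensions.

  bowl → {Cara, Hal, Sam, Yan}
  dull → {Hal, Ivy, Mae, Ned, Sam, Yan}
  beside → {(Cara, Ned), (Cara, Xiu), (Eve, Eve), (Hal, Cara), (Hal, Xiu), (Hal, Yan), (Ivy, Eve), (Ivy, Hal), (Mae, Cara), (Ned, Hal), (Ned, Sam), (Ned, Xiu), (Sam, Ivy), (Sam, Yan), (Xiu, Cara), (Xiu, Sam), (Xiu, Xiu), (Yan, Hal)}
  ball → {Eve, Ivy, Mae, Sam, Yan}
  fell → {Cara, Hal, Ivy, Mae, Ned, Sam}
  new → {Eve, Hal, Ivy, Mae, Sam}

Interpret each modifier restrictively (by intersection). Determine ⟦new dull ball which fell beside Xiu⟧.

⟦which fell⟧ = ⟦fell⟧ = {Cara, Hal, Ivy, Mae, Ned, Sam}
⟦beside Xiu⟧ = {x : ⟨x, Xiu⟩ ∈ ⟦beside⟧} = {Cara, Hal, Ned, Xiu}
⟦ball⟧ = {Eve, Ivy, Mae, Sam, Yan}
… ∩ ⟦which fell⟧ = {Eve, Ivy, Mae, Sam, Yan} ∩ {Cara, Hal, Ivy, Mae, Ned, Sam} = {Ivy, Mae, Sam}
… ∩ ⟦beside Xiu⟧ = {Ivy, Mae, Sam} ∩ {Cara, Hal, Ned, Xiu} = ∅
… ∩ ⟦new⟧ = ∅ ∩ {Eve, Hal, Ivy, Mae, Sam} = ∅
… ∩ ⟦dull⟧ = ∅ ∩ {Hal, Ivy, Mae, Ned, Sam, Yan} = ∅
So ⟦new dull ball which fell beside Xiu⟧ = ∅.

∅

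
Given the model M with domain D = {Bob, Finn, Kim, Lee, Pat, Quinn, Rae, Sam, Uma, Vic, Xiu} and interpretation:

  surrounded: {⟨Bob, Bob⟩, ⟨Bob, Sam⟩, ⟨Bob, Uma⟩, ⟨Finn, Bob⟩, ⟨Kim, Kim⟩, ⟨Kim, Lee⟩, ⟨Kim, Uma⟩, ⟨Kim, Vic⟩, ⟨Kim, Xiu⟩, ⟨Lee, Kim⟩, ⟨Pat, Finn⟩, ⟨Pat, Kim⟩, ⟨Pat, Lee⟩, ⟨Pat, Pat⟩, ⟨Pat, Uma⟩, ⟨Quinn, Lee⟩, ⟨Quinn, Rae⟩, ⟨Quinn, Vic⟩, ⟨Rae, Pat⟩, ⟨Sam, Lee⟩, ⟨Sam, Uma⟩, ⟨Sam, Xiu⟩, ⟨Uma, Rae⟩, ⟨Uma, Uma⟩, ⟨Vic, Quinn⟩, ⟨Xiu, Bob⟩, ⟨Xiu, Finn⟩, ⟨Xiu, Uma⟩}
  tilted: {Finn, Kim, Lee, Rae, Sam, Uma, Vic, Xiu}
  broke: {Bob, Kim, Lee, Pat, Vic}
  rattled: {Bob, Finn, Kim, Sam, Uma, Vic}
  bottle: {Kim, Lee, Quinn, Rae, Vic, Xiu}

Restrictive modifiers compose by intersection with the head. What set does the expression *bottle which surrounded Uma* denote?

⟦which surrounded Uma⟧ = {x : ⟨x, Uma⟩ ∈ ⟦surrounded⟧} = {Bob, Kim, Pat, Sam, Uma, Xiu}
⟦bottle⟧ = {Kim, Lee, Quinn, Rae, Vic, Xiu}
… ∩ ⟦which surrounded Uma⟧ = {Kim, Lee, Quinn, Rae, Vic, Xiu} ∩ {Bob, Kim, Pat, Sam, Uma, Xiu} = {Kim, Xiu}
So ⟦bottle which surrounded Uma⟧ = {Kim, Xiu}.

{Kim, Xiu}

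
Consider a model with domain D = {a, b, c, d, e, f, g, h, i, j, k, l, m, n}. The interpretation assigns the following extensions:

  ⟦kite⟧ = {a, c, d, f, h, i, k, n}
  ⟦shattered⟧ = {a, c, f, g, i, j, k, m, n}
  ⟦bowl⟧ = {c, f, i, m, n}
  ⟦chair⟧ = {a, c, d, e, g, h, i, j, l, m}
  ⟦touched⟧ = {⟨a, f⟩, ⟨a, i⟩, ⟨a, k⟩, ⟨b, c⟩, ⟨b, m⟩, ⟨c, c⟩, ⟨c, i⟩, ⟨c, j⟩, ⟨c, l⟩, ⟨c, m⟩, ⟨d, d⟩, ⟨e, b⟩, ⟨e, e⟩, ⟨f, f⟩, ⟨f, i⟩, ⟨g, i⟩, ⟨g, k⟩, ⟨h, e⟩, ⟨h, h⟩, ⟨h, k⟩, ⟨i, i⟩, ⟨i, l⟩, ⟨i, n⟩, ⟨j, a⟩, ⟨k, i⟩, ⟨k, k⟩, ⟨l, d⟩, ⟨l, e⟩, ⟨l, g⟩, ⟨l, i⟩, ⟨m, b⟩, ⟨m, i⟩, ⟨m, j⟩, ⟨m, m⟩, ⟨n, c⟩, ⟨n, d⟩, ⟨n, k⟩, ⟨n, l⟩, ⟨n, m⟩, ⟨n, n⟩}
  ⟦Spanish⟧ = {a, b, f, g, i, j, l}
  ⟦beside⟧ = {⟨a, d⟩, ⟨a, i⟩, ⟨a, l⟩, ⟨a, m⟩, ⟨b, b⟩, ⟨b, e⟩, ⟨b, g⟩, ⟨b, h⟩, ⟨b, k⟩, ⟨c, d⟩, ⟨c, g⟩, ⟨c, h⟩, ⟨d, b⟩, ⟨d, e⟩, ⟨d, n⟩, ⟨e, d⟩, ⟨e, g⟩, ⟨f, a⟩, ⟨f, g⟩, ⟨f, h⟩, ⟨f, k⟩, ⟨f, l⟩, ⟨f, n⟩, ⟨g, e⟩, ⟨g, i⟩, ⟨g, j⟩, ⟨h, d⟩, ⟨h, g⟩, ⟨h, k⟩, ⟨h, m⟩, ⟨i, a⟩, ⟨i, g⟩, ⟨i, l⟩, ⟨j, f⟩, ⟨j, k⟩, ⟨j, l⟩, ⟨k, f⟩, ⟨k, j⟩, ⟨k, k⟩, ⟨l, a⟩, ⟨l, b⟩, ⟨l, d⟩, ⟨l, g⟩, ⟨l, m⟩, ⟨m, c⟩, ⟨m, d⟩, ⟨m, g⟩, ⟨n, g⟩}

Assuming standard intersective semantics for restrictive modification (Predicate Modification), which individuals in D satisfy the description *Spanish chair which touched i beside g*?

⟦which touched i⟧ = {x : ⟨x, i⟩ ∈ ⟦touched⟧} = {a, c, f, g, i, k, l, m}
⟦beside g⟧ = {x : ⟨x, g⟩ ∈ ⟦beside⟧} = {b, c, e, f, h, i, l, m, n}
⟦chair⟧ = {a, c, d, e, g, h, i, j, l, m}
… ∩ ⟦which touched i⟧ = {a, c, d, e, g, h, i, j, l, m} ∩ {a, c, f, g, i, k, l, m} = {a, c, g, i, l, m}
… ∩ ⟦beside g⟧ = {a, c, g, i, l, m} ∩ {b, c, e, f, h, i, l, m, n} = {c, i, l, m}
… ∩ ⟦Spanish⟧ = {c, i, l, m} ∩ {a, b, f, g, i, j, l} = {i, l}
So ⟦Spanish chair which touched i beside g⟧ = {i, l}.

{i, l}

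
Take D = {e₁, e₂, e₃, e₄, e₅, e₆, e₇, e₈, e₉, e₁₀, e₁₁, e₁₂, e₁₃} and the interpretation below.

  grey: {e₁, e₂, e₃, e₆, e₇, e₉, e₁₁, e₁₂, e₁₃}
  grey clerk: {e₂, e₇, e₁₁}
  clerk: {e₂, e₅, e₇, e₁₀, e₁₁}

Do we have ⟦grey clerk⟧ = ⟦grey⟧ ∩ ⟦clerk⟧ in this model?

⟦grey⟧ ∩ ⟦clerk⟧ = {e₁, e₂, e₃, e₆, e₇, e₉, e₁₁, e₁₂, e₁₃} ∩ {e₂, e₅, e₇, e₁₀, e₁₁} = {e₂, e₇, e₁₁}
Observed ⟦grey clerk⟧ = {e₂, e₇, e₁₁}.
These coincide, so the modifier is intersective here.

yes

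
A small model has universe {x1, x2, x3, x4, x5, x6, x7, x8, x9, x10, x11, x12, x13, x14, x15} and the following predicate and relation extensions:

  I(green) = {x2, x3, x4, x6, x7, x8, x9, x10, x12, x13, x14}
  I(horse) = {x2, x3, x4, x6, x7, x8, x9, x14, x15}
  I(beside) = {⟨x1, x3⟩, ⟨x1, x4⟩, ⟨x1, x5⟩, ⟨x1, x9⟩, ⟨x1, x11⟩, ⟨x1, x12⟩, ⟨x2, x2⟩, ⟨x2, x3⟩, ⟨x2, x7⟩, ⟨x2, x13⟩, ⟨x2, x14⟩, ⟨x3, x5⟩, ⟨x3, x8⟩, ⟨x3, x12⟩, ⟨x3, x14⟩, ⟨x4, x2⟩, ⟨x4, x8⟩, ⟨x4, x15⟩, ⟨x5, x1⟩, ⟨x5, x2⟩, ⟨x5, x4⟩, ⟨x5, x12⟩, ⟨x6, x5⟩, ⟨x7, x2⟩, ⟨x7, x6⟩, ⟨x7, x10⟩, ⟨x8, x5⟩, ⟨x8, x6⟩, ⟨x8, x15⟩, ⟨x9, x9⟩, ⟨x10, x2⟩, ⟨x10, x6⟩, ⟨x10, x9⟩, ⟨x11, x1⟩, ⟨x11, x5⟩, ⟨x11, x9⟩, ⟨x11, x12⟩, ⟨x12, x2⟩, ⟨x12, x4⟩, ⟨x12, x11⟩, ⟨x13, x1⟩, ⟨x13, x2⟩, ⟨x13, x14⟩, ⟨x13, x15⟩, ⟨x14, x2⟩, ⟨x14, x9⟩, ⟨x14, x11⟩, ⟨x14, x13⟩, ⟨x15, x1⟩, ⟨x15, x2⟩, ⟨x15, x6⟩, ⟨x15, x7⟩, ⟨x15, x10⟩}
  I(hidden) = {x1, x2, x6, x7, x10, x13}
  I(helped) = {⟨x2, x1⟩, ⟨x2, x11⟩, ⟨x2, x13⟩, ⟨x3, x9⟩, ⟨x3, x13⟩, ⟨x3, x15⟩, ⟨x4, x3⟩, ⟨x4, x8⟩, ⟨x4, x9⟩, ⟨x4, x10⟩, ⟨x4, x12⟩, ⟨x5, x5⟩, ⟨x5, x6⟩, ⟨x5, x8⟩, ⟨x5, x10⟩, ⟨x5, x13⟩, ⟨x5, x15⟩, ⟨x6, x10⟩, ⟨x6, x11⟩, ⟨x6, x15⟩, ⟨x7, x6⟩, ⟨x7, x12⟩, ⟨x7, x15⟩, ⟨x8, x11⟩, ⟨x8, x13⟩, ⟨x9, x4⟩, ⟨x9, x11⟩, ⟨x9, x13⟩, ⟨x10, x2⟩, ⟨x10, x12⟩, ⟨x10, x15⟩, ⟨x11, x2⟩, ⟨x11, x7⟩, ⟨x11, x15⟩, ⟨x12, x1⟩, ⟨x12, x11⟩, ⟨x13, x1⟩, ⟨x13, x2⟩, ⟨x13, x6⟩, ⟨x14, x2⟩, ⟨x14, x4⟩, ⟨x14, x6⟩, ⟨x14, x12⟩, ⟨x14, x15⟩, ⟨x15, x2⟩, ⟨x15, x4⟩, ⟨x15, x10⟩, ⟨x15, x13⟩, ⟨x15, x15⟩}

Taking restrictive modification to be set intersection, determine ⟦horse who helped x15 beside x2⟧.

{x7, x14, x15}

⟦who helped x15⟧ = {x : ⟨x, x15⟩ ∈ ⟦helped⟧} = {x3, x5, x6, x7, x10, x11, x14, x15}
⟦beside x2⟧ = {x : ⟨x, x2⟩ ∈ ⟦beside⟧} = {x2, x4, x5, x7, x10, x12, x13, x14, x15}
⟦horse⟧ = {x2, x3, x4, x6, x7, x8, x9, x14, x15}
… ∩ ⟦who helped x15⟧ = {x2, x3, x4, x6, x7, x8, x9, x14, x15} ∩ {x3, x5, x6, x7, x10, x11, x14, x15} = {x3, x6, x7, x14, x15}
… ∩ ⟦beside x2⟧ = {x3, x6, x7, x14, x15} ∩ {x2, x4, x5, x7, x10, x12, x13, x14, x15} = {x7, x14, x15}
So ⟦horse who helped x15 beside x2⟧ = {x7, x14, x15}.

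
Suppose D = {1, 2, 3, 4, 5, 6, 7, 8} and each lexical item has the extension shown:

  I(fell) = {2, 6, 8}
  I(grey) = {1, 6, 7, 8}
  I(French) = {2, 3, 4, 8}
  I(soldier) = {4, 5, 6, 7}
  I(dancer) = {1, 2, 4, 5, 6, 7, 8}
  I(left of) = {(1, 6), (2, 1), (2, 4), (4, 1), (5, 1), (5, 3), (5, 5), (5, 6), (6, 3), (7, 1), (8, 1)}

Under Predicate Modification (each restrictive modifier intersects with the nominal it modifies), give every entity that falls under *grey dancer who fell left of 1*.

{8}

⟦who fell⟧ = ⟦fell⟧ = {2, 6, 8}
⟦left of 1⟧ = {x : ⟨x, 1⟩ ∈ ⟦left of⟧} = {2, 4, 5, 7, 8}
⟦dancer⟧ = {1, 2, 4, 5, 6, 7, 8}
… ∩ ⟦who fell⟧ = {1, 2, 4, 5, 6, 7, 8} ∩ {2, 6, 8} = {2, 6, 8}
… ∩ ⟦left of 1⟧ = {2, 6, 8} ∩ {2, 4, 5, 7, 8} = {2, 8}
… ∩ ⟦grey⟧ = {2, 8} ∩ {1, 6, 7, 8} = {8}
So ⟦grey dancer who fell left of 1⟧ = {8}.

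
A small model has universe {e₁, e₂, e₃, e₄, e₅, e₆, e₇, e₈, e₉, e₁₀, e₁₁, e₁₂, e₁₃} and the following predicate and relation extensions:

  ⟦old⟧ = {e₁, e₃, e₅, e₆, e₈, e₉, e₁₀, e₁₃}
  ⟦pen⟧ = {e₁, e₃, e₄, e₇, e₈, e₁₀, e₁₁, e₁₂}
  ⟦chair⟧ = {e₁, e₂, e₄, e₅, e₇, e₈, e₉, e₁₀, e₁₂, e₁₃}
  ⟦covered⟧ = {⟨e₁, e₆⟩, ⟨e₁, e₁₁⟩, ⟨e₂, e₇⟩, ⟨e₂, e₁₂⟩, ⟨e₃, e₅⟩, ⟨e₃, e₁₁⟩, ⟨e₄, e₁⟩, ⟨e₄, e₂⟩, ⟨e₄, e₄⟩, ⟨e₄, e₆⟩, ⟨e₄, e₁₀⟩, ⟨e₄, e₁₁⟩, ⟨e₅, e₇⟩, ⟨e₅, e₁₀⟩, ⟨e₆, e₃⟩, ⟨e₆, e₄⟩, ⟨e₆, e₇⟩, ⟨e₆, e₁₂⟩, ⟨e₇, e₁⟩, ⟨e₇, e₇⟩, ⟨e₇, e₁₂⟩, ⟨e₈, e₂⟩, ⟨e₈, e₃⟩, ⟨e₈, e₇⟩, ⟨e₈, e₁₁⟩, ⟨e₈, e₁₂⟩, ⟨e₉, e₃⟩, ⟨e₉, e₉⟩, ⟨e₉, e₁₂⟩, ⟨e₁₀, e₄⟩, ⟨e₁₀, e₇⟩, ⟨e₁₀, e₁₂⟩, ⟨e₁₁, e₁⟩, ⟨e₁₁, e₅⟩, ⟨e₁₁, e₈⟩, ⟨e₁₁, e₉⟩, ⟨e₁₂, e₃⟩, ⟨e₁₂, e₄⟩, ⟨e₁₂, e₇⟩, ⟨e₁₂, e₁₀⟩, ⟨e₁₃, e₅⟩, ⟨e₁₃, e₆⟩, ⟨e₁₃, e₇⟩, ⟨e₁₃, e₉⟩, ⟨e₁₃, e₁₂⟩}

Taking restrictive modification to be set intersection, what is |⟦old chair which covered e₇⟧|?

⟦which covered e₇⟧ = {x : ⟨x, e₇⟩ ∈ ⟦covered⟧} = {e₂, e₅, e₆, e₇, e₈, e₁₀, e₁₂, e₁₃}
⟦chair⟧ = {e₁, e₂, e₄, e₅, e₇, e₈, e₉, e₁₀, e₁₂, e₁₃}
… ∩ ⟦which covered e₇⟧ = {e₁, e₂, e₄, e₅, e₇, e₈, e₉, e₁₀, e₁₂, e₁₃} ∩ {e₂, e₅, e₆, e₇, e₈, e₁₀, e₁₂, e₁₃} = {e₂, e₅, e₇, e₈, e₁₀, e₁₂, e₁₃}
… ∩ ⟦old⟧ = {e₂, e₅, e₇, e₈, e₁₀, e₁₂, e₁₃} ∩ {e₁, e₃, e₅, e₆, e₈, e₉, e₁₀, e₁₃} = {e₅, e₈, e₁₀, e₁₃}
⟦old chair which covered e₇⟧ = {e₅, e₈, e₁₀, e₁₃}, so the cardinality is 4.

4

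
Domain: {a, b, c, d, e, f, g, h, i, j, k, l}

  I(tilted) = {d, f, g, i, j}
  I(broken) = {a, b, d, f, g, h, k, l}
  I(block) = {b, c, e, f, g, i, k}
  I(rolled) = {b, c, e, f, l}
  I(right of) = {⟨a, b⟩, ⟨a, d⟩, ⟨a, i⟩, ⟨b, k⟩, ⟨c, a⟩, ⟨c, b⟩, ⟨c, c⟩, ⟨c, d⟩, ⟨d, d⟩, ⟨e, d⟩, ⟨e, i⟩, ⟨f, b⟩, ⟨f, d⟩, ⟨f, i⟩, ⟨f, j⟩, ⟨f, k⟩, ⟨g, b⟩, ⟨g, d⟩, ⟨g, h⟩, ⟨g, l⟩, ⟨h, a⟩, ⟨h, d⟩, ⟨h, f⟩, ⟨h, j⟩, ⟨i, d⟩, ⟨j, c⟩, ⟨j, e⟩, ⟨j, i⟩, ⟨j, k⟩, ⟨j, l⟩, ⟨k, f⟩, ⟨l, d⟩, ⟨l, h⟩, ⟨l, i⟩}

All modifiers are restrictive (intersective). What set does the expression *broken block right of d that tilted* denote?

⟦right of d⟧ = {x : ⟨x, d⟩ ∈ ⟦right of⟧} = {a, c, d, e, f, g, h, i, l}
⟦that tilted⟧ = ⟦tilted⟧ = {d, f, g, i, j}
⟦block⟧ = {b, c, e, f, g, i, k}
… ∩ ⟦right of d⟧ = {b, c, e, f, g, i, k} ∩ {a, c, d, e, f, g, h, i, l} = {c, e, f, g, i}
… ∩ ⟦that tilted⟧ = {c, e, f, g, i} ∩ {d, f, g, i, j} = {f, g, i}
… ∩ ⟦broken⟧ = {f, g, i} ∩ {a, b, d, f, g, h, k, l} = {f, g}
So ⟦broken block right of d that tilted⟧ = {f, g}.

{f, g}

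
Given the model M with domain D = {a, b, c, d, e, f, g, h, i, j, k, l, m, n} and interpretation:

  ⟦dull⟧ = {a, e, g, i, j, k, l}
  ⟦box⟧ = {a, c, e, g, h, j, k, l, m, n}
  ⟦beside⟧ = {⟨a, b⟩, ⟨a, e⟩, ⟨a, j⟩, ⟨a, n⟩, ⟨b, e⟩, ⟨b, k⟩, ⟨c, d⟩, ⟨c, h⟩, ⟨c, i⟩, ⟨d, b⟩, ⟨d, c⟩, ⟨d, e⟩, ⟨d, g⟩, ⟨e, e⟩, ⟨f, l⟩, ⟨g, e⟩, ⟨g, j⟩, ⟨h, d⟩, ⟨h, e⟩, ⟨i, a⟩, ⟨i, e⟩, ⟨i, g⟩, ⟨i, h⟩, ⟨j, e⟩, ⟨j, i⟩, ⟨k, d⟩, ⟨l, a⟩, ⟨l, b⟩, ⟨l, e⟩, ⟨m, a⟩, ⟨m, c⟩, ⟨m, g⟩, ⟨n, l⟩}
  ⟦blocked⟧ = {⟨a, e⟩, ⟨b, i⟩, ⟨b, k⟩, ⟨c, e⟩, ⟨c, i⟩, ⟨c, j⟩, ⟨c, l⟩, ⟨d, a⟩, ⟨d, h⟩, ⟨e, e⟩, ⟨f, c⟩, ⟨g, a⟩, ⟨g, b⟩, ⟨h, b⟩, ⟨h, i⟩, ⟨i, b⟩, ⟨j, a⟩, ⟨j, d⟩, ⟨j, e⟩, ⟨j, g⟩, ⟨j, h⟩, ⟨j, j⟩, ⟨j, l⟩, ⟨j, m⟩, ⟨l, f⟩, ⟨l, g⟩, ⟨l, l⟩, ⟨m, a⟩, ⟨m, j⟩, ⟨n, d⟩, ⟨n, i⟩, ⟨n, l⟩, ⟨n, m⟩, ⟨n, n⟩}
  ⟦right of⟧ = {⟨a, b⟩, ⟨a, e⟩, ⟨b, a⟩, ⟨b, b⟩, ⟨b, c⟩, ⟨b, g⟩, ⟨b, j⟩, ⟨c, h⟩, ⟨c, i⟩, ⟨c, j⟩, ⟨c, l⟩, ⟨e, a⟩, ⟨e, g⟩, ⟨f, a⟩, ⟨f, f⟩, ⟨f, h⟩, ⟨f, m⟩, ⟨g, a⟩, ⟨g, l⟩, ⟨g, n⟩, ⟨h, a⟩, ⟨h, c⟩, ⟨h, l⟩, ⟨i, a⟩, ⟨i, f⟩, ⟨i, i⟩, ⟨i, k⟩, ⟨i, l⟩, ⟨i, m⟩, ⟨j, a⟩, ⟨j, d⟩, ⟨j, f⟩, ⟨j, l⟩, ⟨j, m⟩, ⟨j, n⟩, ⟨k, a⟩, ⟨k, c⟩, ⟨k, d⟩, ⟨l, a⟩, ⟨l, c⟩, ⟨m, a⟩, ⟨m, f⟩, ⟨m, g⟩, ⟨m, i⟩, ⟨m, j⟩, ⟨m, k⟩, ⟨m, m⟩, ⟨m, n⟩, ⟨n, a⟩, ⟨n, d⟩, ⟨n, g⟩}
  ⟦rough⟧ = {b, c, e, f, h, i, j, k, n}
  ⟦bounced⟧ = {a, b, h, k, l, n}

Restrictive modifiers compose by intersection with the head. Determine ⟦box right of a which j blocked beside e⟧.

{e, g, h, j, l}

⟦right of a⟧ = {x : ⟨x, a⟩ ∈ ⟦right of⟧} = {b, e, f, g, h, i, j, k, l, m, n}
⟦which j blocked⟧ = {x : ⟨j, x⟩ ∈ ⟦blocked⟧} = {a, d, e, g, h, j, l, m}
⟦beside e⟧ = {x : ⟨x, e⟩ ∈ ⟦beside⟧} = {a, b, d, e, g, h, i, j, l}
⟦box⟧ = {a, c, e, g, h, j, k, l, m, n}
… ∩ ⟦right of a⟧ = {a, c, e, g, h, j, k, l, m, n} ∩ {b, e, f, g, h, i, j, k, l, m, n} = {e, g, h, j, k, l, m, n}
… ∩ ⟦which j blocked⟧ = {e, g, h, j, k, l, m, n} ∩ {a, d, e, g, h, j, l, m} = {e, g, h, j, l, m}
… ∩ ⟦beside e⟧ = {e, g, h, j, l, m} ∩ {a, b, d, e, g, h, i, j, l} = {e, g, h, j, l}
So ⟦box right of a which j blocked beside e⟧ = {e, g, h, j, l}.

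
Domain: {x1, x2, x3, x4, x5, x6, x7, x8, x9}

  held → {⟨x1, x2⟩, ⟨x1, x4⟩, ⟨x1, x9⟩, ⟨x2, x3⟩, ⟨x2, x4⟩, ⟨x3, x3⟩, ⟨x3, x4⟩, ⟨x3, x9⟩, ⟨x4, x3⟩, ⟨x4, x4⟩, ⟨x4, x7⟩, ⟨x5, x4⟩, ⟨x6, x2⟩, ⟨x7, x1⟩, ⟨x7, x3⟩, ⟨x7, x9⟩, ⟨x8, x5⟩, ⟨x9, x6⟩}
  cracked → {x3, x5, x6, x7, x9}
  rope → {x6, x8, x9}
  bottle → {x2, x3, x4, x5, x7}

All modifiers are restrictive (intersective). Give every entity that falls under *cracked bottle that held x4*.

⟦that held x4⟧ = {x : ⟨x, x4⟩ ∈ ⟦held⟧} = {x1, x2, x3, x4, x5}
⟦bottle⟧ = {x2, x3, x4, x5, x7}
… ∩ ⟦that held x4⟧ = {x2, x3, x4, x5, x7} ∩ {x1, x2, x3, x4, x5} = {x2, x3, x4, x5}
… ∩ ⟦cracked⟧ = {x2, x3, x4, x5} ∩ {x3, x5, x6, x7, x9} = {x3, x5}
So ⟦cracked bottle that held x4⟧ = {x3, x5}.

{x3, x5}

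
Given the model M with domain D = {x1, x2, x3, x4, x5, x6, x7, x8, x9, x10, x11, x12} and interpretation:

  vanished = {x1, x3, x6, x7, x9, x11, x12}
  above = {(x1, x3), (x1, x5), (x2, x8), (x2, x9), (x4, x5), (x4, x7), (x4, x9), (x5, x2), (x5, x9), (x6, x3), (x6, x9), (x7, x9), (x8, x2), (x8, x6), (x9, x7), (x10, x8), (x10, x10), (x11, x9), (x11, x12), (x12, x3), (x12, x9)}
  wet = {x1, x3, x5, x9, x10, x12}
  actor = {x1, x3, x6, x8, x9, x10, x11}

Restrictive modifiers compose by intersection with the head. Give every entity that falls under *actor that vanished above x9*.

{x6, x11}

⟦that vanished⟧ = ⟦vanished⟧ = {x1, x3, x6, x7, x9, x11, x12}
⟦above x9⟧ = {x : ⟨x, x9⟩ ∈ ⟦above⟧} = {x2, x4, x5, x6, x7, x11, x12}
⟦actor⟧ = {x1, x3, x6, x8, x9, x10, x11}
… ∩ ⟦that vanished⟧ = {x1, x3, x6, x8, x9, x10, x11} ∩ {x1, x3, x6, x7, x9, x11, x12} = {x1, x3, x6, x9, x11}
… ∩ ⟦above x9⟧ = {x1, x3, x6, x9, x11} ∩ {x2, x4, x5, x6, x7, x11, x12} = {x6, x11}
So ⟦actor that vanished above x9⟧ = {x6, x11}.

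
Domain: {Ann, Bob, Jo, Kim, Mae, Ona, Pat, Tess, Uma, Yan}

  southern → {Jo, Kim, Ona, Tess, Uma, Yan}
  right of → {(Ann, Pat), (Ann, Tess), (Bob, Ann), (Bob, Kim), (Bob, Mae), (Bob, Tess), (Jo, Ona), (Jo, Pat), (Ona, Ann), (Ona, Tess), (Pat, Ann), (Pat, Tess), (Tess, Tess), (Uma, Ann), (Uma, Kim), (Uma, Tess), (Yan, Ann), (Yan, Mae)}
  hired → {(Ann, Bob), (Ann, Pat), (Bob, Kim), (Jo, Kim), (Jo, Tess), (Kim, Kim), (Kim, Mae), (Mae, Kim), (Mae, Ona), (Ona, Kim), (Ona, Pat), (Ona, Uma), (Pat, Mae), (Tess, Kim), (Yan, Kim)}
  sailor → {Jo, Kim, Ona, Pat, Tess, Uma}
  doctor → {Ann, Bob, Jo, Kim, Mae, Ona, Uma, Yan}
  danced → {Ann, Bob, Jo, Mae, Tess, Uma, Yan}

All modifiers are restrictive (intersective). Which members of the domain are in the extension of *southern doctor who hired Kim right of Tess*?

{Ona}

⟦who hired Kim⟧ = {x : ⟨x, Kim⟩ ∈ ⟦hired⟧} = {Bob, Jo, Kim, Mae, Ona, Tess, Yan}
⟦right of Tess⟧ = {x : ⟨x, Tess⟩ ∈ ⟦right of⟧} = {Ann, Bob, Ona, Pat, Tess, Uma}
⟦doctor⟧ = {Ann, Bob, Jo, Kim, Mae, Ona, Uma, Yan}
… ∩ ⟦who hired Kim⟧ = {Ann, Bob, Jo, Kim, Mae, Ona, Uma, Yan} ∩ {Bob, Jo, Kim, Mae, Ona, Tess, Yan} = {Bob, Jo, Kim, Mae, Ona, Yan}
… ∩ ⟦right of Tess⟧ = {Bob, Jo, Kim, Mae, Ona, Yan} ∩ {Ann, Bob, Ona, Pat, Tess, Uma} = {Bob, Ona}
… ∩ ⟦southern⟧ = {Bob, Ona} ∩ {Jo, Kim, Ona, Tess, Uma, Yan} = {Ona}
So ⟦southern doctor who hired Kim right of Tess⟧ = {Ona}.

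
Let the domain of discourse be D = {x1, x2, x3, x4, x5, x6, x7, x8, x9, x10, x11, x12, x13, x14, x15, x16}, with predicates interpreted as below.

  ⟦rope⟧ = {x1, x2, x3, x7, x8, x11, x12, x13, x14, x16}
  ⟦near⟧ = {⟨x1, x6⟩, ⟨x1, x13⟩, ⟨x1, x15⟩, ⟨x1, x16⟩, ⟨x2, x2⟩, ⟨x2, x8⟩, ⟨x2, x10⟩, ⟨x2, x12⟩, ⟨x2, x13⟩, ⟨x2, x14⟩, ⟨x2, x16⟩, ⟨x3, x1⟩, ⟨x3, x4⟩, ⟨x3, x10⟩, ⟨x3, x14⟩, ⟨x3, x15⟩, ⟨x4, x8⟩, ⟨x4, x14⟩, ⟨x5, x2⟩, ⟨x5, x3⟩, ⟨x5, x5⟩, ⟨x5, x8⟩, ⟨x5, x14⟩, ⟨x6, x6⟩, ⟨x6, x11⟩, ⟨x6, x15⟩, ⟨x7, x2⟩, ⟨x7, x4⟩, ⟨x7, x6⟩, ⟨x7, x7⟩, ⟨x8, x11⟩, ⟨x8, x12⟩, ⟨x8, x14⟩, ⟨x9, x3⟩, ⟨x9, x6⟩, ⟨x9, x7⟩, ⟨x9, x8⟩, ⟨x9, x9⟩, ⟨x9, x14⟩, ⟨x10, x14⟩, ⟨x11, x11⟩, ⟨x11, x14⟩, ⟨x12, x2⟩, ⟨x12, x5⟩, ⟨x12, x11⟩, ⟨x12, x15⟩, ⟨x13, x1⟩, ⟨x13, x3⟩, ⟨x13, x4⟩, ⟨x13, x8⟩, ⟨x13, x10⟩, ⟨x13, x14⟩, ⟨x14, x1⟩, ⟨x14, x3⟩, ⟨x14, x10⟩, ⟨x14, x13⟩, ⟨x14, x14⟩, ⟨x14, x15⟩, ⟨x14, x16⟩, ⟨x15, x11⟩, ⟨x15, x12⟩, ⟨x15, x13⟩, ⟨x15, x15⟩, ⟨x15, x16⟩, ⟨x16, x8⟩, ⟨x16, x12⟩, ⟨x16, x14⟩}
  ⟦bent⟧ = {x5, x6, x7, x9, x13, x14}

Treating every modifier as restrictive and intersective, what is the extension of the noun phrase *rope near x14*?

⟦near x14⟧ = {x : ⟨x, x14⟩ ∈ ⟦near⟧} = {x2, x3, x4, x5, x8, x9, x10, x11, x13, x14, x16}
⟦rope⟧ = {x1, x2, x3, x7, x8, x11, x12, x13, x14, x16}
… ∩ ⟦near x14⟧ = {x1, x2, x3, x7, x8, x11, x12, x13, x14, x16} ∩ {x2, x3, x4, x5, x8, x9, x10, x11, x13, x14, x16} = {x2, x3, x8, x11, x13, x14, x16}
So ⟦rope near x14⟧ = {x2, x3, x8, x11, x13, x14, x16}.

{x2, x3, x8, x11, x13, x14, x16}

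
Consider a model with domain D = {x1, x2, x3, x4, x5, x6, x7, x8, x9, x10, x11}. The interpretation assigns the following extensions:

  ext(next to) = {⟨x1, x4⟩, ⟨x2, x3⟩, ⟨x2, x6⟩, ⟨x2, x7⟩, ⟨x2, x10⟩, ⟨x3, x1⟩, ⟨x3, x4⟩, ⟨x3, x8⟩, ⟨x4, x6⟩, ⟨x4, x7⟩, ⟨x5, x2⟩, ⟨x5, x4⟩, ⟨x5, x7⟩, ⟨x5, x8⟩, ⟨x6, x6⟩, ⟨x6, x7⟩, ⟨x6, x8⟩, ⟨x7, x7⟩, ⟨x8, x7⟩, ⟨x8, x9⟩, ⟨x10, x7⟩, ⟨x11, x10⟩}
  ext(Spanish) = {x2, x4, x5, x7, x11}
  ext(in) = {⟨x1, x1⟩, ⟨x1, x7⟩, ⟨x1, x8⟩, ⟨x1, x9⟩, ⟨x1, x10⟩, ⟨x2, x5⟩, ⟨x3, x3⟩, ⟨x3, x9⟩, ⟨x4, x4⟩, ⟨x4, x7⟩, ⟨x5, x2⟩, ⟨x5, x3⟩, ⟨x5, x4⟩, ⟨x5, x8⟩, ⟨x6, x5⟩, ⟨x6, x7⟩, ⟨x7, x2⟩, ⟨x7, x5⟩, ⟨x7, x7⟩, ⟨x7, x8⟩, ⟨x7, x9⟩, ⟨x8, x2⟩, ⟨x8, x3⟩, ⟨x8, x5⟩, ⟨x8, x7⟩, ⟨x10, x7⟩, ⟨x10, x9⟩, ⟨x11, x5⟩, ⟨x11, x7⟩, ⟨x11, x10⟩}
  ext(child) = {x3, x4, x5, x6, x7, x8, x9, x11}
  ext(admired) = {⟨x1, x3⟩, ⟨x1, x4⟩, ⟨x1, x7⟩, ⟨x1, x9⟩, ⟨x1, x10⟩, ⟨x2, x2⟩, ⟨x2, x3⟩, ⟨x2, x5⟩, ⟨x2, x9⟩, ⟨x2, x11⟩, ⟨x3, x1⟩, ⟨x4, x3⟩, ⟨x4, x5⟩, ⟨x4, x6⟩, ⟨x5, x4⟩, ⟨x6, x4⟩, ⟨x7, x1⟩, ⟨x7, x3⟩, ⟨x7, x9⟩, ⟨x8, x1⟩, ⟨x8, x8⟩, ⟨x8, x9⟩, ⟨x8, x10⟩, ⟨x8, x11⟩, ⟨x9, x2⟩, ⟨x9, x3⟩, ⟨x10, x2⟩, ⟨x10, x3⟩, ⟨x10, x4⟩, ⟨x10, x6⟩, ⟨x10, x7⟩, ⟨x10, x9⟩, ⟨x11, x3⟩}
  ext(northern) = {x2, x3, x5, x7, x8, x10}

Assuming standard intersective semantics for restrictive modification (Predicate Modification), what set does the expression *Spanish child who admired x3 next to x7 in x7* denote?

{x4, x7}

⟦who admired x3⟧ = {x : ⟨x, x3⟩ ∈ ⟦admired⟧} = {x1, x2, x4, x7, x9, x10, x11}
⟦next to x7⟧ = {x : ⟨x, x7⟩ ∈ ⟦next to⟧} = {x2, x4, x5, x6, x7, x8, x10}
⟦in x7⟧ = {x : ⟨x, x7⟩ ∈ ⟦in⟧} = {x1, x4, x6, x7, x8, x10, x11}
⟦child⟧ = {x3, x4, x5, x6, x7, x8, x9, x11}
… ∩ ⟦who admired x3⟧ = {x3, x4, x5, x6, x7, x8, x9, x11} ∩ {x1, x2, x4, x7, x9, x10, x11} = {x4, x7, x9, x11}
… ∩ ⟦next to x7⟧ = {x4, x7, x9, x11} ∩ {x2, x4, x5, x6, x7, x8, x10} = {x4, x7}
… ∩ ⟦in x7⟧ = {x4, x7} ∩ {x1, x4, x6, x7, x8, x10, x11} = {x4, x7}
… ∩ ⟦Spanish⟧ = {x4, x7} ∩ {x2, x4, x5, x7, x11} = {x4, x7}
So ⟦Spanish child who admired x3 next to x7 in x7⟧ = {x4, x7}.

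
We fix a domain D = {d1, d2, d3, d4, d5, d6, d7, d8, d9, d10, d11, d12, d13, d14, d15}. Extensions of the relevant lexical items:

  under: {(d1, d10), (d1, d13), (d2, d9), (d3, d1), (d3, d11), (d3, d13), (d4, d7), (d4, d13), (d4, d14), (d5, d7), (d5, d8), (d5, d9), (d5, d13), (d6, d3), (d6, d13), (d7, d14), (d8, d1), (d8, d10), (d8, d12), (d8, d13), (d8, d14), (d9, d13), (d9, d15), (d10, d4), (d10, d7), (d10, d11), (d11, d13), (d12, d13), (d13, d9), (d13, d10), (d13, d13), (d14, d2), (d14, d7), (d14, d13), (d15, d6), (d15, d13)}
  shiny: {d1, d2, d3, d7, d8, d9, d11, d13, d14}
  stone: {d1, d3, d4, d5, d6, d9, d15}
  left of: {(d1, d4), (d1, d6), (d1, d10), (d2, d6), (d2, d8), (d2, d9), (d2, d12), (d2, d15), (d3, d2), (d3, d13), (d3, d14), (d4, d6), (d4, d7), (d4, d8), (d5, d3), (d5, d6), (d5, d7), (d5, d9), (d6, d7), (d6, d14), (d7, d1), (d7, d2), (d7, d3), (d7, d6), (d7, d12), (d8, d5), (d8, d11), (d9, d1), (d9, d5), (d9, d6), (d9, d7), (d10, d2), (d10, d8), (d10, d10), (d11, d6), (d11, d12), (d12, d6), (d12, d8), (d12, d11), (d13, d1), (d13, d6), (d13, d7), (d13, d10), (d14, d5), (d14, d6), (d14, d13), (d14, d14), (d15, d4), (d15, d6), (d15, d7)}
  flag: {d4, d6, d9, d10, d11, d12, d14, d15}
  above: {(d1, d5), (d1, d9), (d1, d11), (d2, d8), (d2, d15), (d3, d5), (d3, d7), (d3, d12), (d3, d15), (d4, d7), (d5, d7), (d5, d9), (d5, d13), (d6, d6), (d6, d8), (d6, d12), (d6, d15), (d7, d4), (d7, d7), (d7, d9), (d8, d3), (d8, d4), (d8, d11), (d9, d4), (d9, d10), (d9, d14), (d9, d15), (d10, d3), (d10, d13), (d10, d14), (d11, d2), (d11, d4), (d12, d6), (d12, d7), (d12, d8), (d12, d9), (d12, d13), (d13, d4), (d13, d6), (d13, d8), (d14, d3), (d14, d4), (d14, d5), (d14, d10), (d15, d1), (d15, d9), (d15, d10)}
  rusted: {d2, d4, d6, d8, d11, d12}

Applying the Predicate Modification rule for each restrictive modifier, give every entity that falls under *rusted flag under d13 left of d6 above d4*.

⟦under d13⟧ = {x : ⟨x, d13⟩ ∈ ⟦under⟧} = {d1, d3, d4, d5, d6, d8, d9, d11, d12, d13, d14, d15}
⟦left of d6⟧ = {x : ⟨x, d6⟩ ∈ ⟦left of⟧} = {d1, d2, d4, d5, d7, d9, d11, d12, d13, d14, d15}
⟦above d4⟧ = {x : ⟨x, d4⟩ ∈ ⟦above⟧} = {d7, d8, d9, d11, d13, d14}
⟦flag⟧ = {d4, d6, d9, d10, d11, d12, d14, d15}
… ∩ ⟦under d13⟧ = {d4, d6, d9, d10, d11, d12, d14, d15} ∩ {d1, d3, d4, d5, d6, d8, d9, d11, d12, d13, d14, d15} = {d4, d6, d9, d11, d12, d14, d15}
… ∩ ⟦left of d6⟧ = {d4, d6, d9, d11, d12, d14, d15} ∩ {d1, d2, d4, d5, d7, d9, d11, d12, d13, d14, d15} = {d4, d9, d11, d12, d14, d15}
… ∩ ⟦above d4⟧ = {d4, d9, d11, d12, d14, d15} ∩ {d7, d8, d9, d11, d13, d14} = {d9, d11, d14}
… ∩ ⟦rusted⟧ = {d9, d11, d14} ∩ {d2, d4, d6, d8, d11, d12} = {d11}
So ⟦rusted flag under d13 left of d6 above d4⟧ = {d11}.

{d11}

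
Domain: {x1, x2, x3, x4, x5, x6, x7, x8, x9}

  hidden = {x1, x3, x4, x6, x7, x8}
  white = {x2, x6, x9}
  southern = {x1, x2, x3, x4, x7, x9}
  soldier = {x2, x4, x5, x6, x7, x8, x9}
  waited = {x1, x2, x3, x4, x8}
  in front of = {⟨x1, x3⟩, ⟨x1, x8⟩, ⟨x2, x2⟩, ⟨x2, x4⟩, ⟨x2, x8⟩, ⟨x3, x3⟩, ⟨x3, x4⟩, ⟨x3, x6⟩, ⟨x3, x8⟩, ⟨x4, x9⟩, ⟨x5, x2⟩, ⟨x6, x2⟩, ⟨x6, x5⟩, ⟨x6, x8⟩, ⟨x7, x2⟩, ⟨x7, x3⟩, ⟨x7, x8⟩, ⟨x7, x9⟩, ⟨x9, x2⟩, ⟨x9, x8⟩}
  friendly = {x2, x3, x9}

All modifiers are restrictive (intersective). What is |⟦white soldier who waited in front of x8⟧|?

1

⟦who waited⟧ = ⟦waited⟧ = {x1, x2, x3, x4, x8}
⟦in front of x8⟧ = {x : ⟨x, x8⟩ ∈ ⟦in front of⟧} = {x1, x2, x3, x6, x7, x9}
⟦soldier⟧ = {x2, x4, x5, x6, x7, x8, x9}
… ∩ ⟦who waited⟧ = {x2, x4, x5, x6, x7, x8, x9} ∩ {x1, x2, x3, x4, x8} = {x2, x4, x8}
… ∩ ⟦in front of x8⟧ = {x2, x4, x8} ∩ {x1, x2, x3, x6, x7, x9} = {x2}
… ∩ ⟦white⟧ = {x2} ∩ {x2, x6, x9} = {x2}
⟦white soldier who waited in front of x8⟧ = {x2}, so the cardinality is 1.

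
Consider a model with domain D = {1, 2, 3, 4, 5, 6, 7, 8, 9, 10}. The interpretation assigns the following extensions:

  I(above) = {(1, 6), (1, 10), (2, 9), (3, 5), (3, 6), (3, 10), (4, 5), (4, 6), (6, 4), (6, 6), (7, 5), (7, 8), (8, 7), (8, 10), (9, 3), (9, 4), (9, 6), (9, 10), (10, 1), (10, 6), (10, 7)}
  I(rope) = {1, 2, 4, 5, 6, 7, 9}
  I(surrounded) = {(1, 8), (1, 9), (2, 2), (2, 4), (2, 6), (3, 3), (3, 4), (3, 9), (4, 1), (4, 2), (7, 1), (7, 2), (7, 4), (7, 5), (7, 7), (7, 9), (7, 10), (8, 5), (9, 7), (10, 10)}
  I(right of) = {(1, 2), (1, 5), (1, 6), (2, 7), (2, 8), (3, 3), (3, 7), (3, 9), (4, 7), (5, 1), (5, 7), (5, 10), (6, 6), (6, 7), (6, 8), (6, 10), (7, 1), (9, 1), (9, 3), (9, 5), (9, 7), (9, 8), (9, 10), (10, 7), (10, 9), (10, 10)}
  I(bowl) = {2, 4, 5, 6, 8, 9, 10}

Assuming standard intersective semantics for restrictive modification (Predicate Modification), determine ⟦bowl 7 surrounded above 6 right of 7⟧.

⟦7 surrounded⟧ = {x : ⟨7, x⟩ ∈ ⟦surrounded⟧} = {1, 2, 4, 5, 7, 9, 10}
⟦above 6⟧ = {x : ⟨x, 6⟩ ∈ ⟦above⟧} = {1, 3, 4, 6, 9, 10}
⟦right of 7⟧ = {x : ⟨x, 7⟩ ∈ ⟦right of⟧} = {2, 3, 4, 5, 6, 9, 10}
⟦bowl⟧ = {2, 4, 5, 6, 8, 9, 10}
… ∩ ⟦7 surrounded⟧ = {2, 4, 5, 6, 8, 9, 10} ∩ {1, 2, 4, 5, 7, 9, 10} = {2, 4, 5, 9, 10}
… ∩ ⟦above 6⟧ = {2, 4, 5, 9, 10} ∩ {1, 3, 4, 6, 9, 10} = {4, 9, 10}
… ∩ ⟦right of 7⟧ = {4, 9, 10} ∩ {2, 3, 4, 5, 6, 9, 10} = {4, 9, 10}
So ⟦bowl 7 surrounded above 6 right of 7⟧ = {4, 9, 10}.

{4, 9, 10}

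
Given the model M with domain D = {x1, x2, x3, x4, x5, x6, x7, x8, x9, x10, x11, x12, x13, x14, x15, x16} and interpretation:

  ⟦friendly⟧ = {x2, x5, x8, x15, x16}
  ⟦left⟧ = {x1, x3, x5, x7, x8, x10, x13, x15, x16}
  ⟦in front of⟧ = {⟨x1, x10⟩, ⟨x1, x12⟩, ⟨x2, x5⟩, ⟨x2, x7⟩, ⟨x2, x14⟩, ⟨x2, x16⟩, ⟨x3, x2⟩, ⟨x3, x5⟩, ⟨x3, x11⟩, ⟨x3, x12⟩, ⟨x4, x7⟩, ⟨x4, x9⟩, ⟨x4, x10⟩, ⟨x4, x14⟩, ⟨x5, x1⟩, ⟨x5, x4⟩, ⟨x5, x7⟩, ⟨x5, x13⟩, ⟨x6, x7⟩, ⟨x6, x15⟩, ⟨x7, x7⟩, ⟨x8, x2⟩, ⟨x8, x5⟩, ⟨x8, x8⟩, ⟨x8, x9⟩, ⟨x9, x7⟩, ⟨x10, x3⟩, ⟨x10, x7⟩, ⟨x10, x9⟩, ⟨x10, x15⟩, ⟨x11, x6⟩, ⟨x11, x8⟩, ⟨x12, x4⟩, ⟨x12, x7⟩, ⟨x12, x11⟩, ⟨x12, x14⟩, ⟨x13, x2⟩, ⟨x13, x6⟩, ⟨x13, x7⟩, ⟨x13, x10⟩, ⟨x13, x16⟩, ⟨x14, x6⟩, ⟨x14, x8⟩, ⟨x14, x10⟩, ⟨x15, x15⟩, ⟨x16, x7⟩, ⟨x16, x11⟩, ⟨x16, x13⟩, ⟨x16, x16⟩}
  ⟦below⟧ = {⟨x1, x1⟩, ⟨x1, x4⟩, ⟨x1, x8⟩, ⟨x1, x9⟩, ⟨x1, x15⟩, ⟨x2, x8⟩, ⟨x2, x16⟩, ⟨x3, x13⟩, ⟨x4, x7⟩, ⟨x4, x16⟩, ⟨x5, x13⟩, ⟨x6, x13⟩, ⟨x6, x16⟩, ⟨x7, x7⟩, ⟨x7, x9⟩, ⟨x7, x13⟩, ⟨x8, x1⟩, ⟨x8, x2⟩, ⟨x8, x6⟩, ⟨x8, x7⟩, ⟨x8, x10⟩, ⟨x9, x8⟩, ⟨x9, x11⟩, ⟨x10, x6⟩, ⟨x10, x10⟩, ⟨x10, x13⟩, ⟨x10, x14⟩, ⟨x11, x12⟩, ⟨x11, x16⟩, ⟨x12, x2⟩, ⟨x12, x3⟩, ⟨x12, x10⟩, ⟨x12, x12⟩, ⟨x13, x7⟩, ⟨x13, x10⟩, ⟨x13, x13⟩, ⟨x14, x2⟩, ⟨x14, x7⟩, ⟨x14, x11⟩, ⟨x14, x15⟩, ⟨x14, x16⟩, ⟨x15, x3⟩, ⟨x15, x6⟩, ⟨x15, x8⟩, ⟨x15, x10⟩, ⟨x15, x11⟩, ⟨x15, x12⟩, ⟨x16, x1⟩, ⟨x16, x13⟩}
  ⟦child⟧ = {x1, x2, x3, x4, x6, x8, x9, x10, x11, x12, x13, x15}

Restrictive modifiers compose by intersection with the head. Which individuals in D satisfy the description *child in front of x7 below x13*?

⟦in front of x7⟧ = {x : ⟨x, x7⟩ ∈ ⟦in front of⟧} = {x2, x4, x5, x6, x7, x9, x10, x12, x13, x16}
⟦below x13⟧ = {x : ⟨x, x13⟩ ∈ ⟦below⟧} = {x3, x5, x6, x7, x10, x13, x16}
⟦child⟧ = {x1, x2, x3, x4, x6, x8, x9, x10, x11, x12, x13, x15}
… ∩ ⟦in front of x7⟧ = {x1, x2, x3, x4, x6, x8, x9, x10, x11, x12, x13, x15} ∩ {x2, x4, x5, x6, x7, x9, x10, x12, x13, x16} = {x2, x4, x6, x9, x10, x12, x13}
… ∩ ⟦below x13⟧ = {x2, x4, x6, x9, x10, x12, x13} ∩ {x3, x5, x6, x7, x10, x13, x16} = {x6, x10, x13}
So ⟦child in front of x7 below x13⟧ = {x6, x10, x13}.

{x6, x10, x13}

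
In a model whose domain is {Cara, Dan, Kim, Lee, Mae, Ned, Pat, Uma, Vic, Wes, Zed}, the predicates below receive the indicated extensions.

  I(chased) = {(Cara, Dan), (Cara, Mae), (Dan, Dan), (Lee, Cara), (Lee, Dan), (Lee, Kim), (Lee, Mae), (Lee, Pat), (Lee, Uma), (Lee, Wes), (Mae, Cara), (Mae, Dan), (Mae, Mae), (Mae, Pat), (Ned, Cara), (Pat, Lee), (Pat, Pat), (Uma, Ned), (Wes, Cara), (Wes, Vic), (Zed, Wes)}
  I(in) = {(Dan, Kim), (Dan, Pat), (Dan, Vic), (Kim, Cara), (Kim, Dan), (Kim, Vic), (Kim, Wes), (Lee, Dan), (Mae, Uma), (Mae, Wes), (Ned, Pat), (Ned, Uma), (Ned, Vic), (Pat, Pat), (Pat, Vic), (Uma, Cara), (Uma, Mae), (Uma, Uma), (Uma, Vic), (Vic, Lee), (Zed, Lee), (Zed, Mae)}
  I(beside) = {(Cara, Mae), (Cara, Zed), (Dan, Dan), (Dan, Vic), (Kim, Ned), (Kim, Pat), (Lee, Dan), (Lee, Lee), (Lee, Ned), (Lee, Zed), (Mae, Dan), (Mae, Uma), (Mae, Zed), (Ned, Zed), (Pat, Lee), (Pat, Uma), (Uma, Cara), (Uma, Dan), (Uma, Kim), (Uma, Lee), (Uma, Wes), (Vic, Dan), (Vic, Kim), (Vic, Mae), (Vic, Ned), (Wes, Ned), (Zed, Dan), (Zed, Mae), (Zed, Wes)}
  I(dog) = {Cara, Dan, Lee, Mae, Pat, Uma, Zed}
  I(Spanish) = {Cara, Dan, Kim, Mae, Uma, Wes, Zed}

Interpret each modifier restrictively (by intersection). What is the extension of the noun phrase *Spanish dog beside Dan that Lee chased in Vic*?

⟦beside Dan⟧ = {x : ⟨x, Dan⟩ ∈ ⟦beside⟧} = {Dan, Lee, Mae, Uma, Vic, Zed}
⟦that Lee chased⟧ = {x : ⟨Lee, x⟩ ∈ ⟦chased⟧} = {Cara, Dan, Kim, Mae, Pat, Uma, Wes}
⟦in Vic⟧ = {x : ⟨x, Vic⟩ ∈ ⟦in⟧} = {Dan, Kim, Ned, Pat, Uma}
⟦dog⟧ = {Cara, Dan, Lee, Mae, Pat, Uma, Zed}
… ∩ ⟦beside Dan⟧ = {Cara, Dan, Lee, Mae, Pat, Uma, Zed} ∩ {Dan, Lee, Mae, Uma, Vic, Zed} = {Dan, Lee, Mae, Uma, Zed}
… ∩ ⟦that Lee chased⟧ = {Dan, Lee, Mae, Uma, Zed} ∩ {Cara, Dan, Kim, Mae, Pat, Uma, Wes} = {Dan, Mae, Uma}
… ∩ ⟦in Vic⟧ = {Dan, Mae, Uma} ∩ {Dan, Kim, Ned, Pat, Uma} = {Dan, Uma}
… ∩ ⟦Spanish⟧ = {Dan, Uma} ∩ {Cara, Dan, Kim, Mae, Uma, Wes, Zed} = {Dan, Uma}
So ⟦Spanish dog beside Dan that Lee chased in Vic⟧ = {Dan, Uma}.

{Dan, Uma}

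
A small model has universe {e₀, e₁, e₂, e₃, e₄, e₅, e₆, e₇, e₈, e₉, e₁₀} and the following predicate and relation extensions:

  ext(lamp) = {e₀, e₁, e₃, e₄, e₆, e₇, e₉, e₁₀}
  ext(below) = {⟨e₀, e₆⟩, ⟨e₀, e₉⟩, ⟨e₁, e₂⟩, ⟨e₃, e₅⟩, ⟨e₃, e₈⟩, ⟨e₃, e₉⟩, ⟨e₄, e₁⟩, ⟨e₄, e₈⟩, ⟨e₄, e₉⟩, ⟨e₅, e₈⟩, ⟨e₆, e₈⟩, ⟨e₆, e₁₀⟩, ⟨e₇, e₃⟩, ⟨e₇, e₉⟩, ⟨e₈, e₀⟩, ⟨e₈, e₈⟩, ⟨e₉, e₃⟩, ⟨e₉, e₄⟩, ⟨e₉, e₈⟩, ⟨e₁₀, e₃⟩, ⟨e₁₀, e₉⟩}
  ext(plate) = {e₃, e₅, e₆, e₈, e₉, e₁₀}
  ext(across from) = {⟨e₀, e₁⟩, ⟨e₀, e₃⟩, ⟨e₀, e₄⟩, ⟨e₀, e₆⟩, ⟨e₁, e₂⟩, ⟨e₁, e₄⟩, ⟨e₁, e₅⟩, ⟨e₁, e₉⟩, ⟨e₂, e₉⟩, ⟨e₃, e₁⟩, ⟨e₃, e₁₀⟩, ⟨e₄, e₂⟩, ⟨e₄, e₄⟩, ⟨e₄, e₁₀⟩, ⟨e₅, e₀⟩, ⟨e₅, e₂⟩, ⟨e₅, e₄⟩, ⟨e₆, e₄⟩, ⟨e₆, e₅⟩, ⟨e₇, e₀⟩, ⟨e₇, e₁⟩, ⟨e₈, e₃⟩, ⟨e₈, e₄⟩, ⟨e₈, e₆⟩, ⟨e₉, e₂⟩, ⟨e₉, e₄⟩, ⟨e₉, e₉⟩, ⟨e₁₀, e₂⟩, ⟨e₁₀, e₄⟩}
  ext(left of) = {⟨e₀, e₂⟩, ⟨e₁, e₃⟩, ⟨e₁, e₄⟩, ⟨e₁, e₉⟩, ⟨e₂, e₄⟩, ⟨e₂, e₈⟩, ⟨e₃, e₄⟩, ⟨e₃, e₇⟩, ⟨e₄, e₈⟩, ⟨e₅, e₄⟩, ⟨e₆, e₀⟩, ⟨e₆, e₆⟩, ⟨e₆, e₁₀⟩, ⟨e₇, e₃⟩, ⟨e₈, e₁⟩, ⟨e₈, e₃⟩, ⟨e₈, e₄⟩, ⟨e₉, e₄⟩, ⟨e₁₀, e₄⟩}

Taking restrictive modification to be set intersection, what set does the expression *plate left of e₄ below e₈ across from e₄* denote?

{e₅, e₈, e₉}

⟦left of e₄⟧ = {x : ⟨x, e₄⟩ ∈ ⟦left of⟧} = {e₁, e₂, e₃, e₅, e₈, e₉, e₁₀}
⟦below e₈⟧ = {x : ⟨x, e₈⟩ ∈ ⟦below⟧} = {e₃, e₄, e₅, e₆, e₈, e₉}
⟦across from e₄⟧ = {x : ⟨x, e₄⟩ ∈ ⟦across from⟧} = {e₀, e₁, e₄, e₅, e₆, e₈, e₉, e₁₀}
⟦plate⟧ = {e₃, e₅, e₆, e₈, e₉, e₁₀}
… ∩ ⟦left of e₄⟧ = {e₃, e₅, e₆, e₈, e₉, e₁₀} ∩ {e₁, e₂, e₃, e₅, e₈, e₉, e₁₀} = {e₃, e₅, e₈, e₉, e₁₀}
… ∩ ⟦below e₈⟧ = {e₃, e₅, e₈, e₉, e₁₀} ∩ {e₃, e₄, e₅, e₆, e₈, e₉} = {e₃, e₅, e₈, e₉}
… ∩ ⟦across from e₄⟧ = {e₃, e₅, e₈, e₉} ∩ {e₀, e₁, e₄, e₅, e₆, e₈, e₉, e₁₀} = {e₅, e₈, e₉}
So ⟦plate left of e₄ below e₈ across from e₄⟧ = {e₅, e₈, e₉}.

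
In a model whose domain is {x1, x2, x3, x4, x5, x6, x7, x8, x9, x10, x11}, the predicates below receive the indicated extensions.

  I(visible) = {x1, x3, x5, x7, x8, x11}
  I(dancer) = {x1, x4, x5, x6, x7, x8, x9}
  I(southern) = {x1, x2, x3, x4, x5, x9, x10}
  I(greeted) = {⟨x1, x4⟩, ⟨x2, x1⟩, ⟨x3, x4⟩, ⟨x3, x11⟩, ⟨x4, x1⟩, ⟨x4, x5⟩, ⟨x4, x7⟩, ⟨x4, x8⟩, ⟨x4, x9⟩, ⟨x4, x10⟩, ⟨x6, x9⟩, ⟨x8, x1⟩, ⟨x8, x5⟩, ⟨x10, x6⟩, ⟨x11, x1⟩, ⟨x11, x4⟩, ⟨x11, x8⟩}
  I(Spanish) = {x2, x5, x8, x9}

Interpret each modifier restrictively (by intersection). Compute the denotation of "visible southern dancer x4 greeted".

{x1, x5}

⟦x4 greeted⟧ = {x : ⟨x4, x⟩ ∈ ⟦greeted⟧} = {x1, x5, x7, x8, x9, x10}
⟦dancer⟧ = {x1, x4, x5, x6, x7, x8, x9}
… ∩ ⟦x4 greeted⟧ = {x1, x4, x5, x6, x7, x8, x9} ∩ {x1, x5, x7, x8, x9, x10} = {x1, x5, x7, x8, x9}
… ∩ ⟦visible⟧ = {x1, x5, x7, x8, x9} ∩ {x1, x3, x5, x7, x8, x11} = {x1, x5, x7, x8}
… ∩ ⟦southern⟧ = {x1, x5, x7, x8} ∩ {x1, x2, x3, x4, x5, x9, x10} = {x1, x5}
So ⟦visible southern dancer x4 greeted⟧ = {x1, x5}.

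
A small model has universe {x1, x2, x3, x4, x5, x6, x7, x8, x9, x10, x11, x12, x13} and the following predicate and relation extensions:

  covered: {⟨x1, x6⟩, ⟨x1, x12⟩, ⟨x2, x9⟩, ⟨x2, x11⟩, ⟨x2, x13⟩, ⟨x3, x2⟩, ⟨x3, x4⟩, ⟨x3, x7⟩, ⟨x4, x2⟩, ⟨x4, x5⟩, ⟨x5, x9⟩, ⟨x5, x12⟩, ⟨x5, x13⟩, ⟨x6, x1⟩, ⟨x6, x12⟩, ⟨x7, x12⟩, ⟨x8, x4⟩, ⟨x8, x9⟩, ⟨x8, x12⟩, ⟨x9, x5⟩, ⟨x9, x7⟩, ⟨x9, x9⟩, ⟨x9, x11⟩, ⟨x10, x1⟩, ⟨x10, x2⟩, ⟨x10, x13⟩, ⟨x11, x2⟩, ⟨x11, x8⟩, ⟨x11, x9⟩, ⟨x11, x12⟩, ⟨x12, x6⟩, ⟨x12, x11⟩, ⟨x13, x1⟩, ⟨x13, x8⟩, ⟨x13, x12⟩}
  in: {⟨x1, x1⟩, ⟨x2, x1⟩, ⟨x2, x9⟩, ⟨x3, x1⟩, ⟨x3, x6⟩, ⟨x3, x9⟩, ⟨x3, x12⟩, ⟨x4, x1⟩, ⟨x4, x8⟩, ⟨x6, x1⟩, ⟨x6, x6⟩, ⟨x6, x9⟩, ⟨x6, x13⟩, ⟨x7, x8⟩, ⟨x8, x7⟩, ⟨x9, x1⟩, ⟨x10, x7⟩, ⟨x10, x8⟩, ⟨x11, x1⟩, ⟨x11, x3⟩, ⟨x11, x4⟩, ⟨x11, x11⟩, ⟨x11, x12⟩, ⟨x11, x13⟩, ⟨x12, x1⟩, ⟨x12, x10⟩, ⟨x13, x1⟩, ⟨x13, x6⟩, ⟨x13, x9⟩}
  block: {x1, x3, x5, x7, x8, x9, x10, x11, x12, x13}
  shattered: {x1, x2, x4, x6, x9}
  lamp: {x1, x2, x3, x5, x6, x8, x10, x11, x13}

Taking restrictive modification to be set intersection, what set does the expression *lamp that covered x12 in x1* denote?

{x1, x6, x11, x13}

⟦that covered x12⟧ = {x : ⟨x, x12⟩ ∈ ⟦covered⟧} = {x1, x5, x6, x7, x8, x11, x13}
⟦in x1⟧ = {x : ⟨x, x1⟩ ∈ ⟦in⟧} = {x1, x2, x3, x4, x6, x9, x11, x12, x13}
⟦lamp⟧ = {x1, x2, x3, x5, x6, x8, x10, x11, x13}
… ∩ ⟦that covered x12⟧ = {x1, x2, x3, x5, x6, x8, x10, x11, x13} ∩ {x1, x5, x6, x7, x8, x11, x13} = {x1, x5, x6, x8, x11, x13}
… ∩ ⟦in x1⟧ = {x1, x5, x6, x8, x11, x13} ∩ {x1, x2, x3, x4, x6, x9, x11, x12, x13} = {x1, x6, x11, x13}
So ⟦lamp that covered x12 in x1⟧ = {x1, x6, x11, x13}.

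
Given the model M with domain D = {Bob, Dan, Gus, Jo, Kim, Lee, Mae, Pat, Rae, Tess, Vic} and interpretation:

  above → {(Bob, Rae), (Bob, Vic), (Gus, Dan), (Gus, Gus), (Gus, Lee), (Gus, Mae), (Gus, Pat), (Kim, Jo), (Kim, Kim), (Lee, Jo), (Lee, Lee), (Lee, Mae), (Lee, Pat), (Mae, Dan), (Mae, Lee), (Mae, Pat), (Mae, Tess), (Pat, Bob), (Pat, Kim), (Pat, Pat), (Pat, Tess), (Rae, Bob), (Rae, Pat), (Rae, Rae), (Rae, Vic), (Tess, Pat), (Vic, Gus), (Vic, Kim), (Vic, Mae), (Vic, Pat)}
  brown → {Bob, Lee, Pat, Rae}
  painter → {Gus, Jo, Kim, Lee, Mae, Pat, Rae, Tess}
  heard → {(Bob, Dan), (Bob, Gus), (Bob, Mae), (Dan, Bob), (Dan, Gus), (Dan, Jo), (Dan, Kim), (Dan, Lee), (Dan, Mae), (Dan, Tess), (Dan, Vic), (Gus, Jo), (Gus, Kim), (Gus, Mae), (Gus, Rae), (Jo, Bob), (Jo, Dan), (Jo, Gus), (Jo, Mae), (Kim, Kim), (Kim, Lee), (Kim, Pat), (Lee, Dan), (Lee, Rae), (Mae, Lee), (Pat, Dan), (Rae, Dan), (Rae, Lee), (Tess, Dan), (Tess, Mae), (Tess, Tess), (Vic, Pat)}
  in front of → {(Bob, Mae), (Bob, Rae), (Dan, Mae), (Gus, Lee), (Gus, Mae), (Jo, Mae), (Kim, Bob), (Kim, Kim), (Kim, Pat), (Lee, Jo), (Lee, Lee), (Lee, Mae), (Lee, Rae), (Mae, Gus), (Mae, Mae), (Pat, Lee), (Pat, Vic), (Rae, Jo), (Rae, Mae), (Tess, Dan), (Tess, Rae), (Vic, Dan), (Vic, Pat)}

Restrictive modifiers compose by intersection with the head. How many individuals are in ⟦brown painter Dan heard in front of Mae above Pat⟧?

⟦Dan heard⟧ = {x : ⟨Dan, x⟩ ∈ ⟦heard⟧} = {Bob, Gus, Jo, Kim, Lee, Mae, Tess, Vic}
⟦in front of Mae⟧ = {x : ⟨x, Mae⟩ ∈ ⟦in front of⟧} = {Bob, Dan, Gus, Jo, Lee, Mae, Rae}
⟦above Pat⟧ = {x : ⟨x, Pat⟩ ∈ ⟦above⟧} = {Gus, Lee, Mae, Pat, Rae, Tess, Vic}
⟦painter⟧ = {Gus, Jo, Kim, Lee, Mae, Pat, Rae, Tess}
… ∩ ⟦Dan heard⟧ = {Gus, Jo, Kim, Lee, Mae, Pat, Rae, Tess} ∩ {Bob, Gus, Jo, Kim, Lee, Mae, Tess, Vic} = {Gus, Jo, Kim, Lee, Mae, Tess}
… ∩ ⟦in front of Mae⟧ = {Gus, Jo, Kim, Lee, Mae, Tess} ∩ {Bob, Dan, Gus, Jo, Lee, Mae, Rae} = {Gus, Jo, Lee, Mae}
… ∩ ⟦above Pat⟧ = {Gus, Jo, Lee, Mae} ∩ {Gus, Lee, Mae, Pat, Rae, Tess, Vic} = {Gus, Lee, Mae}
… ∩ ⟦brown⟧ = {Gus, Lee, Mae} ∩ {Bob, Lee, Pat, Rae} = {Lee}
⟦brown painter Dan heard in front of Mae above Pat⟧ = {Lee}, so the cardinality is 1.

1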